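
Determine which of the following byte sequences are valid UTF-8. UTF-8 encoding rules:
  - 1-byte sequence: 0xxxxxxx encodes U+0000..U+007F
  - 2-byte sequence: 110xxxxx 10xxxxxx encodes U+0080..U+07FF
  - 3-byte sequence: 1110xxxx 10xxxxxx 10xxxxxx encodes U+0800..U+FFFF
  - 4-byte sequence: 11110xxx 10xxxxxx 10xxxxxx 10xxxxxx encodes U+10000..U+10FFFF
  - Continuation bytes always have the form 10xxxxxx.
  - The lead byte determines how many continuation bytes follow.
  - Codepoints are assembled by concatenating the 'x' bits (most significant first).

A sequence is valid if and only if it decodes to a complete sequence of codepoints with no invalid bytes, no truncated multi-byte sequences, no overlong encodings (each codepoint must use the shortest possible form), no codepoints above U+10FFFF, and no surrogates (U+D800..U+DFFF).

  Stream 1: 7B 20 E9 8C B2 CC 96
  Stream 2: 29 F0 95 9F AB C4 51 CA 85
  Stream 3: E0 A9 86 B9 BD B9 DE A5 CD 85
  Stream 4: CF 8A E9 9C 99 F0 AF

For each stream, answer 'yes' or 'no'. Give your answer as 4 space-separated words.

Answer: yes no no no

Derivation:
Stream 1: decodes cleanly. VALID
Stream 2: error at byte offset 6. INVALID
Stream 3: error at byte offset 3. INVALID
Stream 4: error at byte offset 7. INVALID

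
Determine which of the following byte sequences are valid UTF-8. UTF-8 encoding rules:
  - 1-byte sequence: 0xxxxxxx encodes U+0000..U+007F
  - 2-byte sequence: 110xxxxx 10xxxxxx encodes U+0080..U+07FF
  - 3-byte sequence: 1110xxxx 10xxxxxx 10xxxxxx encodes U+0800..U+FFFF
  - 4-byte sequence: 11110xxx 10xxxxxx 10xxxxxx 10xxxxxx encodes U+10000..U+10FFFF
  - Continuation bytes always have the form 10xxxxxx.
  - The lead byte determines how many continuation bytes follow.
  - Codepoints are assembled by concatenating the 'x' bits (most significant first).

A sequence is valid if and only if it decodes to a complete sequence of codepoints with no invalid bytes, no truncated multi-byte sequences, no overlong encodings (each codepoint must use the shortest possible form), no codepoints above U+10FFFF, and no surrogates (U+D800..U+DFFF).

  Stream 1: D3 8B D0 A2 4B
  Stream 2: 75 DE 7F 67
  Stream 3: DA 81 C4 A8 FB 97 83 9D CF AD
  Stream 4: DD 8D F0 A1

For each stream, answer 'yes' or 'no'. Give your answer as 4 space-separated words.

Answer: yes no no no

Derivation:
Stream 1: decodes cleanly. VALID
Stream 2: error at byte offset 2. INVALID
Stream 3: error at byte offset 4. INVALID
Stream 4: error at byte offset 4. INVALID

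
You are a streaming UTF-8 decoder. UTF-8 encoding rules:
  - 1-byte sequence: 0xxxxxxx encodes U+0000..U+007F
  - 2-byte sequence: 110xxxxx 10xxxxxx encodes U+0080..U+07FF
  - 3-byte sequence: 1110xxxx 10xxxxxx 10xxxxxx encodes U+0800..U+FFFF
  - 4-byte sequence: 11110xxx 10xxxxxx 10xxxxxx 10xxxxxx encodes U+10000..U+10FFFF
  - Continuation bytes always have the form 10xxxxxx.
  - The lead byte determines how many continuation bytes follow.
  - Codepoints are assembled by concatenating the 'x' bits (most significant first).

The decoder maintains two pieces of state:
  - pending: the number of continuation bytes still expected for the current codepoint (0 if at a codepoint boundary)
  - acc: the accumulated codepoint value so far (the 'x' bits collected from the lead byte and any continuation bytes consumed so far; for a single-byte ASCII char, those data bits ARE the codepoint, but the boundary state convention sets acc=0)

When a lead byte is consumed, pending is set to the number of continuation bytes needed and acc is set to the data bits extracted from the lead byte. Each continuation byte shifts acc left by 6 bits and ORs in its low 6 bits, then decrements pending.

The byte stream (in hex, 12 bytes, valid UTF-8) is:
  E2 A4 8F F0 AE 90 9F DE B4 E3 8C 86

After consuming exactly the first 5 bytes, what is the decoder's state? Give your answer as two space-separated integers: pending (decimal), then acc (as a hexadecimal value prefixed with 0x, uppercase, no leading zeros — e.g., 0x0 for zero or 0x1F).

Byte[0]=E2: 3-byte lead. pending=2, acc=0x2
Byte[1]=A4: continuation. acc=(acc<<6)|0x24=0xA4, pending=1
Byte[2]=8F: continuation. acc=(acc<<6)|0x0F=0x290F, pending=0
Byte[3]=F0: 4-byte lead. pending=3, acc=0x0
Byte[4]=AE: continuation. acc=(acc<<6)|0x2E=0x2E, pending=2

Answer: 2 0x2E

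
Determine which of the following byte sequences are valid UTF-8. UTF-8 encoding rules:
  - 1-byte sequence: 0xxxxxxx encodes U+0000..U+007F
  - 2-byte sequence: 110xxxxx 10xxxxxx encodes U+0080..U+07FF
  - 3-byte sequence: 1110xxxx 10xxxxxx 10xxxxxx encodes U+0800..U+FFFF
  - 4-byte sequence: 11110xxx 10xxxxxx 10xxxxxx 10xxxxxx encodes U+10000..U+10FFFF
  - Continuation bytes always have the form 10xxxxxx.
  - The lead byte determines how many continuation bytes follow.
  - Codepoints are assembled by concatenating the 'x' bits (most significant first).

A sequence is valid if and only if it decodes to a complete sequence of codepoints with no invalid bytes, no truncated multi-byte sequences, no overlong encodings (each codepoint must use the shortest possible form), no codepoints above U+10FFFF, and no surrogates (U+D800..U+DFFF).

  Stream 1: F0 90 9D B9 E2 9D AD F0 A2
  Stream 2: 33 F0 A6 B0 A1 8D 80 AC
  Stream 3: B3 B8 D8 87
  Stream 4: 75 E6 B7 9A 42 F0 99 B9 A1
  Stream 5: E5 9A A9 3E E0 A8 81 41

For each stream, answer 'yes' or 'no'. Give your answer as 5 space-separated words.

Answer: no no no yes yes

Derivation:
Stream 1: error at byte offset 9. INVALID
Stream 2: error at byte offset 5. INVALID
Stream 3: error at byte offset 0. INVALID
Stream 4: decodes cleanly. VALID
Stream 5: decodes cleanly. VALID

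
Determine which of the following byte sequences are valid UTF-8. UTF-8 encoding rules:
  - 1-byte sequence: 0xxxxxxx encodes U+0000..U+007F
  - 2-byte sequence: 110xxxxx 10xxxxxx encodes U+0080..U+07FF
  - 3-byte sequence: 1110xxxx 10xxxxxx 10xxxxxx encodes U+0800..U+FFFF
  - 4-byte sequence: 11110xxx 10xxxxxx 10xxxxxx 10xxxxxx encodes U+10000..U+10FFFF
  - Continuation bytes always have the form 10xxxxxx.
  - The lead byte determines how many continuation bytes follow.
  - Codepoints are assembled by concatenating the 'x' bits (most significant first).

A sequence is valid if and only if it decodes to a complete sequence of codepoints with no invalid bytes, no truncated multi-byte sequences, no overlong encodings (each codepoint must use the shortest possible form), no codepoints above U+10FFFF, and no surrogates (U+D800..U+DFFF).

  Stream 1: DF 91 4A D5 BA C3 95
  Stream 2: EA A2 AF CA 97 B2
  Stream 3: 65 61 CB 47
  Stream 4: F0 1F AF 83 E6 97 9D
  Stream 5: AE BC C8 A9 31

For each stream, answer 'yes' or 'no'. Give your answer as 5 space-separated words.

Stream 1: decodes cleanly. VALID
Stream 2: error at byte offset 5. INVALID
Stream 3: error at byte offset 3. INVALID
Stream 4: error at byte offset 1. INVALID
Stream 5: error at byte offset 0. INVALID

Answer: yes no no no no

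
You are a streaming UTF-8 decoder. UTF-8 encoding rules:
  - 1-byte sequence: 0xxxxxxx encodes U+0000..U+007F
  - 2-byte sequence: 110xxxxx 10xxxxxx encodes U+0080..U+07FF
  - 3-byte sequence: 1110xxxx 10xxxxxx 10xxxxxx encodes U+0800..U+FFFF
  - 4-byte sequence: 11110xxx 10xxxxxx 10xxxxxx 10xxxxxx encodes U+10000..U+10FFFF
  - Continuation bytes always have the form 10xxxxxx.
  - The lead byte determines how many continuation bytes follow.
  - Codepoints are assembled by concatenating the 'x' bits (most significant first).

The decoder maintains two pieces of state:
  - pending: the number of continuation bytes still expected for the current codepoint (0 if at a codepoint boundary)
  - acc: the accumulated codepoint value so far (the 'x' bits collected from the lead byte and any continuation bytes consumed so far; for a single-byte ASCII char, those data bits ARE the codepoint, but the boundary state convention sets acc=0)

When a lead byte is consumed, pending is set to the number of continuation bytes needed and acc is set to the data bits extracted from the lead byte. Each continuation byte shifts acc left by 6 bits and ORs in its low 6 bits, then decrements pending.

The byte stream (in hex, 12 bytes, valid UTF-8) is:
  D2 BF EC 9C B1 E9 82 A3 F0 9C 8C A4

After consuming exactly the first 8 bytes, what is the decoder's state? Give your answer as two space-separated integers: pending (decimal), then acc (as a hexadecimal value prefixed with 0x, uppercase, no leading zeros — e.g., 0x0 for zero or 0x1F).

Answer: 0 0x90A3

Derivation:
Byte[0]=D2: 2-byte lead. pending=1, acc=0x12
Byte[1]=BF: continuation. acc=(acc<<6)|0x3F=0x4BF, pending=0
Byte[2]=EC: 3-byte lead. pending=2, acc=0xC
Byte[3]=9C: continuation. acc=(acc<<6)|0x1C=0x31C, pending=1
Byte[4]=B1: continuation. acc=(acc<<6)|0x31=0xC731, pending=0
Byte[5]=E9: 3-byte lead. pending=2, acc=0x9
Byte[6]=82: continuation. acc=(acc<<6)|0x02=0x242, pending=1
Byte[7]=A3: continuation. acc=(acc<<6)|0x23=0x90A3, pending=0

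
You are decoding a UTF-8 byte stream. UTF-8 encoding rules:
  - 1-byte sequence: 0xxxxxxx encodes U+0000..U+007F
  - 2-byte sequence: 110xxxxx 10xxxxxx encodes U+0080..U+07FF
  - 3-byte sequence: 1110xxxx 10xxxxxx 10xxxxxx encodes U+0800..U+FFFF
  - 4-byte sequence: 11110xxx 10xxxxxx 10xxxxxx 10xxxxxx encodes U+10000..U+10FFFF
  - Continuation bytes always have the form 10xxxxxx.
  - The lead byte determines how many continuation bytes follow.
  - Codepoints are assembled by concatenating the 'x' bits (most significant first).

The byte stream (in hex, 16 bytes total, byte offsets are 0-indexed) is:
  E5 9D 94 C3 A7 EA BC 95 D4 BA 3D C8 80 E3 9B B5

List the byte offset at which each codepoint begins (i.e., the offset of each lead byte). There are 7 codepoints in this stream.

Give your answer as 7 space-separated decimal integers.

Byte[0]=E5: 3-byte lead, need 2 cont bytes. acc=0x5
Byte[1]=9D: continuation. acc=(acc<<6)|0x1D=0x15D
Byte[2]=94: continuation. acc=(acc<<6)|0x14=0x5754
Completed: cp=U+5754 (starts at byte 0)
Byte[3]=C3: 2-byte lead, need 1 cont bytes. acc=0x3
Byte[4]=A7: continuation. acc=(acc<<6)|0x27=0xE7
Completed: cp=U+00E7 (starts at byte 3)
Byte[5]=EA: 3-byte lead, need 2 cont bytes. acc=0xA
Byte[6]=BC: continuation. acc=(acc<<6)|0x3C=0x2BC
Byte[7]=95: continuation. acc=(acc<<6)|0x15=0xAF15
Completed: cp=U+AF15 (starts at byte 5)
Byte[8]=D4: 2-byte lead, need 1 cont bytes. acc=0x14
Byte[9]=BA: continuation. acc=(acc<<6)|0x3A=0x53A
Completed: cp=U+053A (starts at byte 8)
Byte[10]=3D: 1-byte ASCII. cp=U+003D
Byte[11]=C8: 2-byte lead, need 1 cont bytes. acc=0x8
Byte[12]=80: continuation. acc=(acc<<6)|0x00=0x200
Completed: cp=U+0200 (starts at byte 11)
Byte[13]=E3: 3-byte lead, need 2 cont bytes. acc=0x3
Byte[14]=9B: continuation. acc=(acc<<6)|0x1B=0xDB
Byte[15]=B5: continuation. acc=(acc<<6)|0x35=0x36F5
Completed: cp=U+36F5 (starts at byte 13)

Answer: 0 3 5 8 10 11 13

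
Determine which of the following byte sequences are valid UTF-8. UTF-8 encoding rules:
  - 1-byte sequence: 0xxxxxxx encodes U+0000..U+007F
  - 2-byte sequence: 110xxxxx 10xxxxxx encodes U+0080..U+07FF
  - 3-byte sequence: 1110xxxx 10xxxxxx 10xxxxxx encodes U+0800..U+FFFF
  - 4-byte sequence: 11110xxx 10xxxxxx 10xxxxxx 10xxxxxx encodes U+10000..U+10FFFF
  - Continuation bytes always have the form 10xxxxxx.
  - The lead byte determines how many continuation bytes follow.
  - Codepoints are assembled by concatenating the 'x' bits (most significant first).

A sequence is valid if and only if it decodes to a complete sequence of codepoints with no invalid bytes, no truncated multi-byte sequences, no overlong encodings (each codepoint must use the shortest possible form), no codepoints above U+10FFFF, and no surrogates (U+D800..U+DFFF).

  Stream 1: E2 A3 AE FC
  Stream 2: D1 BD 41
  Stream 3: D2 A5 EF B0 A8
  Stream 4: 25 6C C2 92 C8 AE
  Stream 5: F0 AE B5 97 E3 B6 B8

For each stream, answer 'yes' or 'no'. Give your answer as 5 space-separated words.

Answer: no yes yes yes yes

Derivation:
Stream 1: error at byte offset 3. INVALID
Stream 2: decodes cleanly. VALID
Stream 3: decodes cleanly. VALID
Stream 4: decodes cleanly. VALID
Stream 5: decodes cleanly. VALID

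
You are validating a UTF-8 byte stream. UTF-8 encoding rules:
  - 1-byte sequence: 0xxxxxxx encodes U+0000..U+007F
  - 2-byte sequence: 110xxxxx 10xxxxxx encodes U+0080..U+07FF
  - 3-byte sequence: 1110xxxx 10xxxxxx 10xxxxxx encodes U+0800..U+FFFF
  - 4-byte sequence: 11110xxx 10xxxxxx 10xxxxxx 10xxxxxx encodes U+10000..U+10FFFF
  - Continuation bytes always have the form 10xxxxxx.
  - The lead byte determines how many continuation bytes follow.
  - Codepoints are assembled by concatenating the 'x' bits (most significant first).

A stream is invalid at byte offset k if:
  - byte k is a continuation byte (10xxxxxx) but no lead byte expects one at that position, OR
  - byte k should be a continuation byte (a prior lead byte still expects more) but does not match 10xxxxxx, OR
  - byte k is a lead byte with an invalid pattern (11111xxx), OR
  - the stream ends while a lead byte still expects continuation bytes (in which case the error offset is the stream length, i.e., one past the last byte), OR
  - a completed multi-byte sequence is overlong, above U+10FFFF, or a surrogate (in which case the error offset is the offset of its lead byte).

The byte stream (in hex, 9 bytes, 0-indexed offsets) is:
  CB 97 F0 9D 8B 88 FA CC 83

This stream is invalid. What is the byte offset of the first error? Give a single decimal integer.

Byte[0]=CB: 2-byte lead, need 1 cont bytes. acc=0xB
Byte[1]=97: continuation. acc=(acc<<6)|0x17=0x2D7
Completed: cp=U+02D7 (starts at byte 0)
Byte[2]=F0: 4-byte lead, need 3 cont bytes. acc=0x0
Byte[3]=9D: continuation. acc=(acc<<6)|0x1D=0x1D
Byte[4]=8B: continuation. acc=(acc<<6)|0x0B=0x74B
Byte[5]=88: continuation. acc=(acc<<6)|0x08=0x1D2C8
Completed: cp=U+1D2C8 (starts at byte 2)
Byte[6]=FA: INVALID lead byte (not 0xxx/110x/1110/11110)

Answer: 6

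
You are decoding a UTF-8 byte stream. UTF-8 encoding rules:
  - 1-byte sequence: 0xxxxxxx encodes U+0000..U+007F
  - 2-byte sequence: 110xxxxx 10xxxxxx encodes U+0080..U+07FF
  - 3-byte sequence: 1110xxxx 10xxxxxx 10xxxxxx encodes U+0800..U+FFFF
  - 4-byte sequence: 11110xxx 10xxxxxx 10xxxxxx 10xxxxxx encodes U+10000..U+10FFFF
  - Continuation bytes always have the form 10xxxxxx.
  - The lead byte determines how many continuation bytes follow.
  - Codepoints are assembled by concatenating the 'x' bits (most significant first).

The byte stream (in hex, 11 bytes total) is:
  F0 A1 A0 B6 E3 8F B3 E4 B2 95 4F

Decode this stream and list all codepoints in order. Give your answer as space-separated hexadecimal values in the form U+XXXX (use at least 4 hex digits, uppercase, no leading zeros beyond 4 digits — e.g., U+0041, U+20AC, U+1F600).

Answer: U+21836 U+33F3 U+4C95 U+004F

Derivation:
Byte[0]=F0: 4-byte lead, need 3 cont bytes. acc=0x0
Byte[1]=A1: continuation. acc=(acc<<6)|0x21=0x21
Byte[2]=A0: continuation. acc=(acc<<6)|0x20=0x860
Byte[3]=B6: continuation. acc=(acc<<6)|0x36=0x21836
Completed: cp=U+21836 (starts at byte 0)
Byte[4]=E3: 3-byte lead, need 2 cont bytes. acc=0x3
Byte[5]=8F: continuation. acc=(acc<<6)|0x0F=0xCF
Byte[6]=B3: continuation. acc=(acc<<6)|0x33=0x33F3
Completed: cp=U+33F3 (starts at byte 4)
Byte[7]=E4: 3-byte lead, need 2 cont bytes. acc=0x4
Byte[8]=B2: continuation. acc=(acc<<6)|0x32=0x132
Byte[9]=95: continuation. acc=(acc<<6)|0x15=0x4C95
Completed: cp=U+4C95 (starts at byte 7)
Byte[10]=4F: 1-byte ASCII. cp=U+004F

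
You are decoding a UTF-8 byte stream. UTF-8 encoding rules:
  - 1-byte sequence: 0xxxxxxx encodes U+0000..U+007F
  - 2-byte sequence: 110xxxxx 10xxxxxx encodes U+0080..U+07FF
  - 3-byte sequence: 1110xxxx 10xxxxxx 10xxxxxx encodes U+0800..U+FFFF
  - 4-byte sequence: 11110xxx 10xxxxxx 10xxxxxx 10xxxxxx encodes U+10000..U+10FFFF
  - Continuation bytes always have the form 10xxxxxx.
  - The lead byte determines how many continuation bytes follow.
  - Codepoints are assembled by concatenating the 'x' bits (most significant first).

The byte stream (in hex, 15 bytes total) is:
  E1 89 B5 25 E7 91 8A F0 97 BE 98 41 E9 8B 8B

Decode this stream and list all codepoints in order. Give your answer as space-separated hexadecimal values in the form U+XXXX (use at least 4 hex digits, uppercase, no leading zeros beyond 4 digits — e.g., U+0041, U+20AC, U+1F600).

Byte[0]=E1: 3-byte lead, need 2 cont bytes. acc=0x1
Byte[1]=89: continuation. acc=(acc<<6)|0x09=0x49
Byte[2]=B5: continuation. acc=(acc<<6)|0x35=0x1275
Completed: cp=U+1275 (starts at byte 0)
Byte[3]=25: 1-byte ASCII. cp=U+0025
Byte[4]=E7: 3-byte lead, need 2 cont bytes. acc=0x7
Byte[5]=91: continuation. acc=(acc<<6)|0x11=0x1D1
Byte[6]=8A: continuation. acc=(acc<<6)|0x0A=0x744A
Completed: cp=U+744A (starts at byte 4)
Byte[7]=F0: 4-byte lead, need 3 cont bytes. acc=0x0
Byte[8]=97: continuation. acc=(acc<<6)|0x17=0x17
Byte[9]=BE: continuation. acc=(acc<<6)|0x3E=0x5FE
Byte[10]=98: continuation. acc=(acc<<6)|0x18=0x17F98
Completed: cp=U+17F98 (starts at byte 7)
Byte[11]=41: 1-byte ASCII. cp=U+0041
Byte[12]=E9: 3-byte lead, need 2 cont bytes. acc=0x9
Byte[13]=8B: continuation. acc=(acc<<6)|0x0B=0x24B
Byte[14]=8B: continuation. acc=(acc<<6)|0x0B=0x92CB
Completed: cp=U+92CB (starts at byte 12)

Answer: U+1275 U+0025 U+744A U+17F98 U+0041 U+92CB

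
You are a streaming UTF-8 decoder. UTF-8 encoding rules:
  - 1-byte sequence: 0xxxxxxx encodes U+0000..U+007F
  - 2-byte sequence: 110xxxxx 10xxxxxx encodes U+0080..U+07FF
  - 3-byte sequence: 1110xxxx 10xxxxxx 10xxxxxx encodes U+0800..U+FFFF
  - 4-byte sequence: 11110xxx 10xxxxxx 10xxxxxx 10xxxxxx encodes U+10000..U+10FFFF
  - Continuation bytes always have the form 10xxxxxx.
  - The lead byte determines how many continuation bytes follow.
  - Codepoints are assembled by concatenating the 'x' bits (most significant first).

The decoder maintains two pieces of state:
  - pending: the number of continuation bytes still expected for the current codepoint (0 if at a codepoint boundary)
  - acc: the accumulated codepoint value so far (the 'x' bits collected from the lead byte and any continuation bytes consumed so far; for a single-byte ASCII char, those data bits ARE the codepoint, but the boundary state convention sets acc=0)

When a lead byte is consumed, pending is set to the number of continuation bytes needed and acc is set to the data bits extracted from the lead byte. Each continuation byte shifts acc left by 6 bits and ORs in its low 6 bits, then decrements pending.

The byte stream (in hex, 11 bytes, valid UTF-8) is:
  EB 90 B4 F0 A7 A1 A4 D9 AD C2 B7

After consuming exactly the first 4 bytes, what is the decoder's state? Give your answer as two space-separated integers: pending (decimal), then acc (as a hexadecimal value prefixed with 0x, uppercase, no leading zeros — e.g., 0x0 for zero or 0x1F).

Byte[0]=EB: 3-byte lead. pending=2, acc=0xB
Byte[1]=90: continuation. acc=(acc<<6)|0x10=0x2D0, pending=1
Byte[2]=B4: continuation. acc=(acc<<6)|0x34=0xB434, pending=0
Byte[3]=F0: 4-byte lead. pending=3, acc=0x0

Answer: 3 0x0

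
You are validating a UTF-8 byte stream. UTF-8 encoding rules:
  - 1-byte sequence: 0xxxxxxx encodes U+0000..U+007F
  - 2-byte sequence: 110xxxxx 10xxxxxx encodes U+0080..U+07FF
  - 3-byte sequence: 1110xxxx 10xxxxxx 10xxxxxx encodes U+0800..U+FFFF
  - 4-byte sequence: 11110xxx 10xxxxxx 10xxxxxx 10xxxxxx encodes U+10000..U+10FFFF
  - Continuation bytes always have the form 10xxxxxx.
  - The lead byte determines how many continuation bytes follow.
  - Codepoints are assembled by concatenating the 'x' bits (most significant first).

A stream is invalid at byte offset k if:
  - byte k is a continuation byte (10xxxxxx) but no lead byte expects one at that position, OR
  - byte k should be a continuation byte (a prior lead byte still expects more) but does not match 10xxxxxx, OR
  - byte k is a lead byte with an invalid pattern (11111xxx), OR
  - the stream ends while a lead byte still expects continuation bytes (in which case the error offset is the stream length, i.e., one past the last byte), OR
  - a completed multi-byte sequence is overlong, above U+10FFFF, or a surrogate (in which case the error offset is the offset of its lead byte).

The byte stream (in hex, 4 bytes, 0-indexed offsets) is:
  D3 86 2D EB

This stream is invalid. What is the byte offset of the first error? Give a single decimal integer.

Byte[0]=D3: 2-byte lead, need 1 cont bytes. acc=0x13
Byte[1]=86: continuation. acc=(acc<<6)|0x06=0x4C6
Completed: cp=U+04C6 (starts at byte 0)
Byte[2]=2D: 1-byte ASCII. cp=U+002D
Byte[3]=EB: 3-byte lead, need 2 cont bytes. acc=0xB
Byte[4]: stream ended, expected continuation. INVALID

Answer: 4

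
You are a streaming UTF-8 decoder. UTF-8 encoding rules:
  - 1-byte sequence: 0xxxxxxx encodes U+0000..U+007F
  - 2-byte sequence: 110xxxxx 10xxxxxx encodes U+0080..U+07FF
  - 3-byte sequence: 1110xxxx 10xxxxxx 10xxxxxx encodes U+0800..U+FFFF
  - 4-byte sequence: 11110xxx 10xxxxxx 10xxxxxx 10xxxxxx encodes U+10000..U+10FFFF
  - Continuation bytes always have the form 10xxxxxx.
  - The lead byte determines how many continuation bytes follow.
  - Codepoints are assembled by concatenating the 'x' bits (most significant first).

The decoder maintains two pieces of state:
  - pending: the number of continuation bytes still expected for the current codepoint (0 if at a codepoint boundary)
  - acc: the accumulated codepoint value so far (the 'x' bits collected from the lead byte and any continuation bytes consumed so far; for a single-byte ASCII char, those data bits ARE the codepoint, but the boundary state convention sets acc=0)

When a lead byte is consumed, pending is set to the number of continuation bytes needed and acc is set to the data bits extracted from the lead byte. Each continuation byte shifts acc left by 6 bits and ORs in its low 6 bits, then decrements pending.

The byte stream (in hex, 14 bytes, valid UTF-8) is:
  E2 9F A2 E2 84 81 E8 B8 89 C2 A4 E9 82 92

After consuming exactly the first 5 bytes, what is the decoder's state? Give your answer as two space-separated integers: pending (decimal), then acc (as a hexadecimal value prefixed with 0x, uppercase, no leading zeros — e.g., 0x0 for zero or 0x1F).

Answer: 1 0x84

Derivation:
Byte[0]=E2: 3-byte lead. pending=2, acc=0x2
Byte[1]=9F: continuation. acc=(acc<<6)|0x1F=0x9F, pending=1
Byte[2]=A2: continuation. acc=(acc<<6)|0x22=0x27E2, pending=0
Byte[3]=E2: 3-byte lead. pending=2, acc=0x2
Byte[4]=84: continuation. acc=(acc<<6)|0x04=0x84, pending=1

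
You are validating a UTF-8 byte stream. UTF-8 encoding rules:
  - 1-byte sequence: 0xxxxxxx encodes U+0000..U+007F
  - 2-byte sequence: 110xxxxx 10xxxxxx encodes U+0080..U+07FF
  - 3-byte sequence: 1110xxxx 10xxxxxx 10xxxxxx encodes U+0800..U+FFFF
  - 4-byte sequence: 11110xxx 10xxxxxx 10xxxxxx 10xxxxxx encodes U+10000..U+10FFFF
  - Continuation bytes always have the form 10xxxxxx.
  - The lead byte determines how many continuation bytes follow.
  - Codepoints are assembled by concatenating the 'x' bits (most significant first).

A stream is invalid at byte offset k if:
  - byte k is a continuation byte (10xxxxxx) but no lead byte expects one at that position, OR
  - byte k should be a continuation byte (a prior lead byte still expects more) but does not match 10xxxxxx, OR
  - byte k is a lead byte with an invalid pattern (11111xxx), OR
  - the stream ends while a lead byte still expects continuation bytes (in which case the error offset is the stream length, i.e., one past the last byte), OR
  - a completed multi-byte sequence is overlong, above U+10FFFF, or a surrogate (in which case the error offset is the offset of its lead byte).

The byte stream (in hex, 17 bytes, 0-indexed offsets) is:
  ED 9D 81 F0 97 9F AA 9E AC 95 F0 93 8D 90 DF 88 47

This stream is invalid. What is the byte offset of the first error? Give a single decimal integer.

Answer: 7

Derivation:
Byte[0]=ED: 3-byte lead, need 2 cont bytes. acc=0xD
Byte[1]=9D: continuation. acc=(acc<<6)|0x1D=0x35D
Byte[2]=81: continuation. acc=(acc<<6)|0x01=0xD741
Completed: cp=U+D741 (starts at byte 0)
Byte[3]=F0: 4-byte lead, need 3 cont bytes. acc=0x0
Byte[4]=97: continuation. acc=(acc<<6)|0x17=0x17
Byte[5]=9F: continuation. acc=(acc<<6)|0x1F=0x5DF
Byte[6]=AA: continuation. acc=(acc<<6)|0x2A=0x177EA
Completed: cp=U+177EA (starts at byte 3)
Byte[7]=9E: INVALID lead byte (not 0xxx/110x/1110/11110)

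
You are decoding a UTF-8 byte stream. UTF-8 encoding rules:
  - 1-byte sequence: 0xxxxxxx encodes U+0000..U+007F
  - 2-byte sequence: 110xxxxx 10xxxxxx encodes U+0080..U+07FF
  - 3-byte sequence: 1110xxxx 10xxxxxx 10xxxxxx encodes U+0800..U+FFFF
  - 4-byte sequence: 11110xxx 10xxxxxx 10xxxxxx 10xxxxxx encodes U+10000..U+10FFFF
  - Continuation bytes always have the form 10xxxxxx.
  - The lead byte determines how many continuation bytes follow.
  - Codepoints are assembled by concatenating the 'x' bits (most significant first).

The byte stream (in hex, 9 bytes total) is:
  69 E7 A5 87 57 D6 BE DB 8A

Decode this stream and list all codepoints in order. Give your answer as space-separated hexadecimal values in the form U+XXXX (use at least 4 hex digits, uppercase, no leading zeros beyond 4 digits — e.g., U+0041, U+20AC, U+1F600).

Answer: U+0069 U+7947 U+0057 U+05BE U+06CA

Derivation:
Byte[0]=69: 1-byte ASCII. cp=U+0069
Byte[1]=E7: 3-byte lead, need 2 cont bytes. acc=0x7
Byte[2]=A5: continuation. acc=(acc<<6)|0x25=0x1E5
Byte[3]=87: continuation. acc=(acc<<6)|0x07=0x7947
Completed: cp=U+7947 (starts at byte 1)
Byte[4]=57: 1-byte ASCII. cp=U+0057
Byte[5]=D6: 2-byte lead, need 1 cont bytes. acc=0x16
Byte[6]=BE: continuation. acc=(acc<<6)|0x3E=0x5BE
Completed: cp=U+05BE (starts at byte 5)
Byte[7]=DB: 2-byte lead, need 1 cont bytes. acc=0x1B
Byte[8]=8A: continuation. acc=(acc<<6)|0x0A=0x6CA
Completed: cp=U+06CA (starts at byte 7)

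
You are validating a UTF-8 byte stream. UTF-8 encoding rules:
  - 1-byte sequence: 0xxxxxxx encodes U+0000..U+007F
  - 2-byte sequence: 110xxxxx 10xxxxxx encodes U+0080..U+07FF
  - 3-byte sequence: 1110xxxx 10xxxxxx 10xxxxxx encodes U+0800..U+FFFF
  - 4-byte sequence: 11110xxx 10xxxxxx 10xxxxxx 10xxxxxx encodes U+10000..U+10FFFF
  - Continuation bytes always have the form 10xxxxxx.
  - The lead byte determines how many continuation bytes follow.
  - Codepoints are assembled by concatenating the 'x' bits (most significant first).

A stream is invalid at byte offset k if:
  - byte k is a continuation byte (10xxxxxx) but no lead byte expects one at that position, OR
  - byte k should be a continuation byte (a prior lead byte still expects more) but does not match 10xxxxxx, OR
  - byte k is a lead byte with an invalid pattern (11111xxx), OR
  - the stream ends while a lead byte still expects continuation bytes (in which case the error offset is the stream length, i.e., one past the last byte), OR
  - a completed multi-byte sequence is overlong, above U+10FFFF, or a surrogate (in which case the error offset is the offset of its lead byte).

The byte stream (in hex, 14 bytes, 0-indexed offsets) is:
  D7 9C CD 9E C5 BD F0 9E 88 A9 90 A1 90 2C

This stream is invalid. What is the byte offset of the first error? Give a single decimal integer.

Byte[0]=D7: 2-byte lead, need 1 cont bytes. acc=0x17
Byte[1]=9C: continuation. acc=(acc<<6)|0x1C=0x5DC
Completed: cp=U+05DC (starts at byte 0)
Byte[2]=CD: 2-byte lead, need 1 cont bytes. acc=0xD
Byte[3]=9E: continuation. acc=(acc<<6)|0x1E=0x35E
Completed: cp=U+035E (starts at byte 2)
Byte[4]=C5: 2-byte lead, need 1 cont bytes. acc=0x5
Byte[5]=BD: continuation. acc=(acc<<6)|0x3D=0x17D
Completed: cp=U+017D (starts at byte 4)
Byte[6]=F0: 4-byte lead, need 3 cont bytes. acc=0x0
Byte[7]=9E: continuation. acc=(acc<<6)|0x1E=0x1E
Byte[8]=88: continuation. acc=(acc<<6)|0x08=0x788
Byte[9]=A9: continuation. acc=(acc<<6)|0x29=0x1E229
Completed: cp=U+1E229 (starts at byte 6)
Byte[10]=90: INVALID lead byte (not 0xxx/110x/1110/11110)

Answer: 10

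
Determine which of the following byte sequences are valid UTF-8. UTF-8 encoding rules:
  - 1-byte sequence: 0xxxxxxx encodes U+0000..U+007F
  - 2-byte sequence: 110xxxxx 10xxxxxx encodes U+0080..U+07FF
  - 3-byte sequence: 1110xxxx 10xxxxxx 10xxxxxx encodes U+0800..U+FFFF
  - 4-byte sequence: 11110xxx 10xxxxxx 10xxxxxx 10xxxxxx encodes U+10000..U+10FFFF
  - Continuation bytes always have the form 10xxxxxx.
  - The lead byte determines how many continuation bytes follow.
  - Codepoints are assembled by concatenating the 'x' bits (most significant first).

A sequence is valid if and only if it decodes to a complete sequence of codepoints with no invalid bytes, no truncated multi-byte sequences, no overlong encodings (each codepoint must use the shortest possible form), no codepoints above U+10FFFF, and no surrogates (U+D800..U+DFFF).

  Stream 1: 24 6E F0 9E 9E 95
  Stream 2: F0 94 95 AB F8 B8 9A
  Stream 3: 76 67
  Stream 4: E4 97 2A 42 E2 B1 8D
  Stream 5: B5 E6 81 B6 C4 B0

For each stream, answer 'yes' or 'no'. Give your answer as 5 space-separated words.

Stream 1: decodes cleanly. VALID
Stream 2: error at byte offset 4. INVALID
Stream 3: decodes cleanly. VALID
Stream 4: error at byte offset 2. INVALID
Stream 5: error at byte offset 0. INVALID

Answer: yes no yes no no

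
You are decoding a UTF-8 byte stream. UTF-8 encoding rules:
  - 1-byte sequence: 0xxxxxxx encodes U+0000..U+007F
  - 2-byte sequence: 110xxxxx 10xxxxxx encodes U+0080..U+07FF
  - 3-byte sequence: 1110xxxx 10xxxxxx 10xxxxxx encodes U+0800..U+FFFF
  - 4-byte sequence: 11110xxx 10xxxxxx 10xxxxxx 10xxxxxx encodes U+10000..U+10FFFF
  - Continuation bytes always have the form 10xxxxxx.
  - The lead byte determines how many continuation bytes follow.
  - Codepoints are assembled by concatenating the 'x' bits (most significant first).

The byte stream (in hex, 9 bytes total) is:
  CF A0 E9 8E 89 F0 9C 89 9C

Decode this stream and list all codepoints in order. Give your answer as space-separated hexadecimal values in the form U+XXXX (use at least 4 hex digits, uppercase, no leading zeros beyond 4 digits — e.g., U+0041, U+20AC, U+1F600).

Byte[0]=CF: 2-byte lead, need 1 cont bytes. acc=0xF
Byte[1]=A0: continuation. acc=(acc<<6)|0x20=0x3E0
Completed: cp=U+03E0 (starts at byte 0)
Byte[2]=E9: 3-byte lead, need 2 cont bytes. acc=0x9
Byte[3]=8E: continuation. acc=(acc<<6)|0x0E=0x24E
Byte[4]=89: continuation. acc=(acc<<6)|0x09=0x9389
Completed: cp=U+9389 (starts at byte 2)
Byte[5]=F0: 4-byte lead, need 3 cont bytes. acc=0x0
Byte[6]=9C: continuation. acc=(acc<<6)|0x1C=0x1C
Byte[7]=89: continuation. acc=(acc<<6)|0x09=0x709
Byte[8]=9C: continuation. acc=(acc<<6)|0x1C=0x1C25C
Completed: cp=U+1C25C (starts at byte 5)

Answer: U+03E0 U+9389 U+1C25C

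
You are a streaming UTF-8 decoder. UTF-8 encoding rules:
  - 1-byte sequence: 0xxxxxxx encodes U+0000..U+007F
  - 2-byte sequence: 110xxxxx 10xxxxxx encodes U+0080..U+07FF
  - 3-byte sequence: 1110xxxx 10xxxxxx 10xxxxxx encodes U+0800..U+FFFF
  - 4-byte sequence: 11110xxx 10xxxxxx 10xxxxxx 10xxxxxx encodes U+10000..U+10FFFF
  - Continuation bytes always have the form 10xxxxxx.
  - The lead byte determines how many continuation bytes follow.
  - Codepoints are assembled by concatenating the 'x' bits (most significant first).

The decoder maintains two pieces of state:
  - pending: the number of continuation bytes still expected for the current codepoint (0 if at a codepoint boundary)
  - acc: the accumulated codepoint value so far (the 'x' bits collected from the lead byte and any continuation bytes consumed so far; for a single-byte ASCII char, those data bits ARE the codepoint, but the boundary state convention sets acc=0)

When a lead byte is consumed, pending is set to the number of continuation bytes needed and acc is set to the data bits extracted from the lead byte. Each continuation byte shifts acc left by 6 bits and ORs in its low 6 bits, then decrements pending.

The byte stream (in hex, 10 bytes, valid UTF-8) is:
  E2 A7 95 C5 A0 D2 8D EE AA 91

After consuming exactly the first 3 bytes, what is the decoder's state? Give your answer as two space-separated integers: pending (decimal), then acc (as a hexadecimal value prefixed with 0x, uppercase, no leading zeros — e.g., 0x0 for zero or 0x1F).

Byte[0]=E2: 3-byte lead. pending=2, acc=0x2
Byte[1]=A7: continuation. acc=(acc<<6)|0x27=0xA7, pending=1
Byte[2]=95: continuation. acc=(acc<<6)|0x15=0x29D5, pending=0

Answer: 0 0x29D5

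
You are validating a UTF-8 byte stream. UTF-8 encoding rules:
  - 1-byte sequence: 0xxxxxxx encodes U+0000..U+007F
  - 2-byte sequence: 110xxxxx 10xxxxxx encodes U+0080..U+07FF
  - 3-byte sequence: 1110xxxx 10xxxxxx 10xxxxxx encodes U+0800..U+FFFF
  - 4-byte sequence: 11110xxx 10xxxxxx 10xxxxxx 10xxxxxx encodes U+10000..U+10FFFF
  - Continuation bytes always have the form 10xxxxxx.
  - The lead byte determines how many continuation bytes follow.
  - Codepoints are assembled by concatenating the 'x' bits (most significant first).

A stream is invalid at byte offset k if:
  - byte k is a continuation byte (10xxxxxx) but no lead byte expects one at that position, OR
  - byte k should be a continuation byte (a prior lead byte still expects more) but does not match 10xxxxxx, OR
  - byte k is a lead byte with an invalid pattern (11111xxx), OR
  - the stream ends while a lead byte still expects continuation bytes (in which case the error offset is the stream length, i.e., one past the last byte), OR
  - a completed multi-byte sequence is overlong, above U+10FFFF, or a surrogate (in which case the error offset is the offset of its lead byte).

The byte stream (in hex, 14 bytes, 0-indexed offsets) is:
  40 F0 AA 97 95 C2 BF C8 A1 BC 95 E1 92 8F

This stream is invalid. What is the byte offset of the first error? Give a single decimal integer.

Answer: 9

Derivation:
Byte[0]=40: 1-byte ASCII. cp=U+0040
Byte[1]=F0: 4-byte lead, need 3 cont bytes. acc=0x0
Byte[2]=AA: continuation. acc=(acc<<6)|0x2A=0x2A
Byte[3]=97: continuation. acc=(acc<<6)|0x17=0xA97
Byte[4]=95: continuation. acc=(acc<<6)|0x15=0x2A5D5
Completed: cp=U+2A5D5 (starts at byte 1)
Byte[5]=C2: 2-byte lead, need 1 cont bytes. acc=0x2
Byte[6]=BF: continuation. acc=(acc<<6)|0x3F=0xBF
Completed: cp=U+00BF (starts at byte 5)
Byte[7]=C8: 2-byte lead, need 1 cont bytes. acc=0x8
Byte[8]=A1: continuation. acc=(acc<<6)|0x21=0x221
Completed: cp=U+0221 (starts at byte 7)
Byte[9]=BC: INVALID lead byte (not 0xxx/110x/1110/11110)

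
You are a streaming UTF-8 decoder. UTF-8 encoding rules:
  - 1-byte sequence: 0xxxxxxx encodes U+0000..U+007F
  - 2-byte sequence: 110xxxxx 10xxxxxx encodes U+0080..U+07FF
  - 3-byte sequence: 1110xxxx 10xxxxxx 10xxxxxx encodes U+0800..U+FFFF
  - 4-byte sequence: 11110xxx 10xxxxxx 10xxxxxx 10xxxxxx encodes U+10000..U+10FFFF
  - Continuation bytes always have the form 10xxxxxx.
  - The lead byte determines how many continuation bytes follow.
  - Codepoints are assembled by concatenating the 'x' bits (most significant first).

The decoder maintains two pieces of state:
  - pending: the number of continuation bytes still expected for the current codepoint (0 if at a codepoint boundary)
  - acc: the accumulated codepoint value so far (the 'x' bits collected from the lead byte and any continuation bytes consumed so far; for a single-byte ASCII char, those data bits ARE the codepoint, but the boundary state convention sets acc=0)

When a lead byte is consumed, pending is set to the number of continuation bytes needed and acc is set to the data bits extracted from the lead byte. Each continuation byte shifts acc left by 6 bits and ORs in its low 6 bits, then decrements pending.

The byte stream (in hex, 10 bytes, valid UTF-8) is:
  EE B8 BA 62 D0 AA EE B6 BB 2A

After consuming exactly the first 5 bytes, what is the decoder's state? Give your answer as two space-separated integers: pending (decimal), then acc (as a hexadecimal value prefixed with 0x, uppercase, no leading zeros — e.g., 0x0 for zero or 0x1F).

Byte[0]=EE: 3-byte lead. pending=2, acc=0xE
Byte[1]=B8: continuation. acc=(acc<<6)|0x38=0x3B8, pending=1
Byte[2]=BA: continuation. acc=(acc<<6)|0x3A=0xEE3A, pending=0
Byte[3]=62: 1-byte. pending=0, acc=0x0
Byte[4]=D0: 2-byte lead. pending=1, acc=0x10

Answer: 1 0x10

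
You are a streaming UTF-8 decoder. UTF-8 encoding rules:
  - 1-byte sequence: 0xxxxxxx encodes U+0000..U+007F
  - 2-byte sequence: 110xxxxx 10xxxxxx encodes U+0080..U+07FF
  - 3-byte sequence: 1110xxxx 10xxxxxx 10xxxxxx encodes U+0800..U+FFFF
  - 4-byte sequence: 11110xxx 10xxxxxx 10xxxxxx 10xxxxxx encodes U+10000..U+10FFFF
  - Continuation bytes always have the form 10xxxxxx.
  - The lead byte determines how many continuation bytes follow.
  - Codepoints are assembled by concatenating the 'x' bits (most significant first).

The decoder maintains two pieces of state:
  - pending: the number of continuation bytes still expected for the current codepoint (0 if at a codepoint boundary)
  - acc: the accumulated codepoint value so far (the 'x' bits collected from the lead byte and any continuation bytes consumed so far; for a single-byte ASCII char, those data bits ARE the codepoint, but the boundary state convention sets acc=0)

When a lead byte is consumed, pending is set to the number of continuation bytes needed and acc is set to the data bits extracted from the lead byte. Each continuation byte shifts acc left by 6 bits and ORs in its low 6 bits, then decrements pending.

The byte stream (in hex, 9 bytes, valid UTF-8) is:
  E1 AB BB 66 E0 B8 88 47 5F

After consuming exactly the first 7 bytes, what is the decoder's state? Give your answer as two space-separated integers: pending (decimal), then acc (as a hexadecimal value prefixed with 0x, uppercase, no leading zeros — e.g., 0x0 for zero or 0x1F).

Byte[0]=E1: 3-byte lead. pending=2, acc=0x1
Byte[1]=AB: continuation. acc=(acc<<6)|0x2B=0x6B, pending=1
Byte[2]=BB: continuation. acc=(acc<<6)|0x3B=0x1AFB, pending=0
Byte[3]=66: 1-byte. pending=0, acc=0x0
Byte[4]=E0: 3-byte lead. pending=2, acc=0x0
Byte[5]=B8: continuation. acc=(acc<<6)|0x38=0x38, pending=1
Byte[6]=88: continuation. acc=(acc<<6)|0x08=0xE08, pending=0

Answer: 0 0xE08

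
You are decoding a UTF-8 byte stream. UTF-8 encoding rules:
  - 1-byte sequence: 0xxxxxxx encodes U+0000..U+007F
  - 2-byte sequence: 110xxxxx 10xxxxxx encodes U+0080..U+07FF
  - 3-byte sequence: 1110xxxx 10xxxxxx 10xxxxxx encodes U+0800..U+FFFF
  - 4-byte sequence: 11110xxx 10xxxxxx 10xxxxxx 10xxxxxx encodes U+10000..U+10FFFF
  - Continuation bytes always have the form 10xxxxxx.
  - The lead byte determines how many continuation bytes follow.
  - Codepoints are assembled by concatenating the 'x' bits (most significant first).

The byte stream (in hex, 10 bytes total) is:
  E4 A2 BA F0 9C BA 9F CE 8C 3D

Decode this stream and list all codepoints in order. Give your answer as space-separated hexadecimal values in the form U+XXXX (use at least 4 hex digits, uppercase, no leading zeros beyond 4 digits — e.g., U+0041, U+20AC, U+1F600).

Byte[0]=E4: 3-byte lead, need 2 cont bytes. acc=0x4
Byte[1]=A2: continuation. acc=(acc<<6)|0x22=0x122
Byte[2]=BA: continuation. acc=(acc<<6)|0x3A=0x48BA
Completed: cp=U+48BA (starts at byte 0)
Byte[3]=F0: 4-byte lead, need 3 cont bytes. acc=0x0
Byte[4]=9C: continuation. acc=(acc<<6)|0x1C=0x1C
Byte[5]=BA: continuation. acc=(acc<<6)|0x3A=0x73A
Byte[6]=9F: continuation. acc=(acc<<6)|0x1F=0x1CE9F
Completed: cp=U+1CE9F (starts at byte 3)
Byte[7]=CE: 2-byte lead, need 1 cont bytes. acc=0xE
Byte[8]=8C: continuation. acc=(acc<<6)|0x0C=0x38C
Completed: cp=U+038C (starts at byte 7)
Byte[9]=3D: 1-byte ASCII. cp=U+003D

Answer: U+48BA U+1CE9F U+038C U+003D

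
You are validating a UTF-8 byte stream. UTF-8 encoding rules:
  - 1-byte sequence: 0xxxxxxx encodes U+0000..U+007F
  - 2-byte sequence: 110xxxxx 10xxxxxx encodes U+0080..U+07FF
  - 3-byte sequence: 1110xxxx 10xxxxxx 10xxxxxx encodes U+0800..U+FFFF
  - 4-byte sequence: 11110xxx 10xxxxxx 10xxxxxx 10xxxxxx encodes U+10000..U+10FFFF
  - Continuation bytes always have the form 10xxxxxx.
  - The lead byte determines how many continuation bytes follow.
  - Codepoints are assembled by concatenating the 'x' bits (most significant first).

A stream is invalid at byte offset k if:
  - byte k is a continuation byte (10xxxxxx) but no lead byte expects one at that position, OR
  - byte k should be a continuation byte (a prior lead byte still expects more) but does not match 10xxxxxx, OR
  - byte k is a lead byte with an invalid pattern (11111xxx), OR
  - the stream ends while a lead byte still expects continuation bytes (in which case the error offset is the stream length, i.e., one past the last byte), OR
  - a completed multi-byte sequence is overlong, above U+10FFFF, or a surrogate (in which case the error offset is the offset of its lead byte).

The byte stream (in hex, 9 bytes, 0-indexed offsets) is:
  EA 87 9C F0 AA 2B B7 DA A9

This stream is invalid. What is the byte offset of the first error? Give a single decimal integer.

Byte[0]=EA: 3-byte lead, need 2 cont bytes. acc=0xA
Byte[1]=87: continuation. acc=(acc<<6)|0x07=0x287
Byte[2]=9C: continuation. acc=(acc<<6)|0x1C=0xA1DC
Completed: cp=U+A1DC (starts at byte 0)
Byte[3]=F0: 4-byte lead, need 3 cont bytes. acc=0x0
Byte[4]=AA: continuation. acc=(acc<<6)|0x2A=0x2A
Byte[5]=2B: expected 10xxxxxx continuation. INVALID

Answer: 5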